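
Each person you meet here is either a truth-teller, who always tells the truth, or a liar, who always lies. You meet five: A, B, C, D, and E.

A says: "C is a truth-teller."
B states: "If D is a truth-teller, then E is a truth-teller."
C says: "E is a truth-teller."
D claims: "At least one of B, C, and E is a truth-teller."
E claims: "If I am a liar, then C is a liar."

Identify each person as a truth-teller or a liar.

A: truth-teller, B: truth-teller, C: truth-teller, D: truth-teller, E: truth-teller

Consider A. Suppose A is a liar.
Then no assignment of the remaining roles makes every statement match its speaker's type — contradiction.
So A is a truth-teller.
Consider B. Suppose B is a liar.
Then no assignment of the remaining roles makes every statement match its speaker's type — contradiction.
So B is a truth-teller.
With that fixed, D's statement is true, so D is a truth-teller.
Consider C. Suppose C is a liar.
Then A's statement comes out false, contradicting A being a truth-teller.
So C is a truth-teller.
Consider E. Suppose E is a liar.
Then B's statement comes out false, contradicting B being a truth-teller.
So E is a truth-teller.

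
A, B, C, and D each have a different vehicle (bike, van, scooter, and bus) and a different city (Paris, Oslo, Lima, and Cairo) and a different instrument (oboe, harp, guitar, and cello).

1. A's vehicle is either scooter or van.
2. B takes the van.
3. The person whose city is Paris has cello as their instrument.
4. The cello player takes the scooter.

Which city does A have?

Paris

With clues 1–4, Cairo, Lima, and Oslo are impossible for A's city.
That leaves Paris.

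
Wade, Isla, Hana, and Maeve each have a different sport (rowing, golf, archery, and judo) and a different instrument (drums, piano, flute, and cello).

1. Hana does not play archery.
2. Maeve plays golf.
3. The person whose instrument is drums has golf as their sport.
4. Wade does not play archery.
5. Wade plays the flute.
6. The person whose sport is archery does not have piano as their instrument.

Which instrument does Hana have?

piano

With clues 1–3, drums is impossible for Hana's instrument.
With clues 1–5, flute is impossible for Hana's instrument.
With clues 1–6, cello is impossible for Hana's instrument.
That leaves piano.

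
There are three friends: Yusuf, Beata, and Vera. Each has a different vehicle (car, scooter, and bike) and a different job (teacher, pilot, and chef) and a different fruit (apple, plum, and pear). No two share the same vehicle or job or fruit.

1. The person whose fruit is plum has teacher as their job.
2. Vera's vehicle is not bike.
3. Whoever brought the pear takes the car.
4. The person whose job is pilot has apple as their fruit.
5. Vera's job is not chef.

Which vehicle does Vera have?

With clues 1–2, bike is impossible for Vera's vehicle.
With clues 1–5, car is impossible for Vera's vehicle.
That leaves scooter.

scooter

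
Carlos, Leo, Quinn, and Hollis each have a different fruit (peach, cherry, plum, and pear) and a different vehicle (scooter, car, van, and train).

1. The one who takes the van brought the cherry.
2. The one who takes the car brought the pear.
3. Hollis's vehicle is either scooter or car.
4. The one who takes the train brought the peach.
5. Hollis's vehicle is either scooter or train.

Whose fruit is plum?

With clues 1–5, Carlos, Leo, and Quinn are impossible for the one with fruit plum.
That leaves Hollis.

Hollis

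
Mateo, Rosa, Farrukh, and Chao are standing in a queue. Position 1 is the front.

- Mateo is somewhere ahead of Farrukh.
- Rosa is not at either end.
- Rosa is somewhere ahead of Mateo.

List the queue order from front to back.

Chao, Rosa, Mateo, Farrukh

From clue 1: Mateo is in {1,2,3}.
From clues 1–2: Rosa is in {2,3}.
From clues 1–3: Chao → position 1, Rosa → position 2, Mateo → position 3, Farrukh → position 4.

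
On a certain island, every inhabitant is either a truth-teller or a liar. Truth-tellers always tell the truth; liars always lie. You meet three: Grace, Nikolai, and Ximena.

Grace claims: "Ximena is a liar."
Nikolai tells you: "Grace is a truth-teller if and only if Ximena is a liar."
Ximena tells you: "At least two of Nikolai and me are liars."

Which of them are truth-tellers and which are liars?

Consider Grace. Suppose Grace is a liar.
Then no assignment of the remaining roles makes every statement match its speaker's type — contradiction.
So Grace is a truth-teller.
Consider Nikolai. Suppose Nikolai is a liar.
Then whichever role Ximena has, Ximena's statement has the wrong truth value — contradiction.
So Nikolai is a truth-teller.
With that fixed, Ximena's statement is false, so Ximena is a liar.

Grace: truth-teller, Nikolai: truth-teller, Ximena: liar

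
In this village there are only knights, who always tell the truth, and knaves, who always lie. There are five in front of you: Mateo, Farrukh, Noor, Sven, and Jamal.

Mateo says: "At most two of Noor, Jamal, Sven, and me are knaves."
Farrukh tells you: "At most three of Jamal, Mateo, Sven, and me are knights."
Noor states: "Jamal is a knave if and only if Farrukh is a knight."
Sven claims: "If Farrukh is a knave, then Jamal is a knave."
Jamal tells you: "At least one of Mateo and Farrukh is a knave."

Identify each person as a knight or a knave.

Consider Mateo. Suppose Mateo is a knave.
Then no assignment of the remaining roles makes every statement match its speaker's type — contradiction.
So Mateo is a knight.
Consider Farrukh. Suppose Farrukh is a knave.
Then Farrukh's own statement would have to be false, but it can't be — contradiction.
So Farrukh is a knight.
With that fixed, Sven's statement is true, so Sven is a knight.
With that fixed, Jamal's statement is false, so Jamal is a knave.
With that fixed, Noor's statement is true, so Noor is a knight.

Mateo: knight, Farrukh: knight, Noor: knight, Sven: knight, Jamal: knave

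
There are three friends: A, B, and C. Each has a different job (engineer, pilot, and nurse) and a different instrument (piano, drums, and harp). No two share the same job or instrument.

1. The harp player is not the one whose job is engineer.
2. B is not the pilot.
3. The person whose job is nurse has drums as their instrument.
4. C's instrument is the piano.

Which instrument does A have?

With clues 1–4, drums and piano are impossible for A's instrument.
That leaves harp.

harp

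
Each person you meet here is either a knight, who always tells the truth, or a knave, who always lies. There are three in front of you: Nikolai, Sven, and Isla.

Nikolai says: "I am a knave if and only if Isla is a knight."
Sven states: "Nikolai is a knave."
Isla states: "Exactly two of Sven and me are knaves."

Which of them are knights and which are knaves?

Consider Nikolai. Suppose Nikolai is a knight.
Then no assignment of the remaining roles makes every statement match its speaker's type — contradiction.
So Nikolai is a knave.
With that fixed, Sven's statement is true, so Sven is a knight.
With that fixed, Isla's statement is false, so Isla is a knave.

Nikolai: knave, Sven: knight, Isla: knave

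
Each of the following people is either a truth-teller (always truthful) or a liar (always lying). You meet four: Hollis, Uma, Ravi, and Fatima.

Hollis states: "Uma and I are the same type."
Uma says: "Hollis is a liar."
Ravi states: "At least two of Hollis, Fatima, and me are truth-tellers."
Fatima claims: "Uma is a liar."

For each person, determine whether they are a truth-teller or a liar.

Hollis: liar, Uma: truth-teller, Ravi: liar, Fatima: liar

Consider Hollis. Suppose Hollis is a truth-teller.
Then no assignment of the remaining roles makes every statement match its speaker's type — contradiction.
So Hollis is a liar.
With that fixed, Uma's statement is true, so Uma is a truth-teller.
With that fixed, Fatima's statement is false, so Fatima is a liar.
With that fixed, Ravi's statement is false, so Ravi is a liar.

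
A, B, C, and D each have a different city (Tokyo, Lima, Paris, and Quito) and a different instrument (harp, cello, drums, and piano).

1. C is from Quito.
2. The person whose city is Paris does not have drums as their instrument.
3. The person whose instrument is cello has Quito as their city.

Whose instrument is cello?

C

With clues 1–3, A, B, and D are impossible for the one with instrument cello.
That leaves C.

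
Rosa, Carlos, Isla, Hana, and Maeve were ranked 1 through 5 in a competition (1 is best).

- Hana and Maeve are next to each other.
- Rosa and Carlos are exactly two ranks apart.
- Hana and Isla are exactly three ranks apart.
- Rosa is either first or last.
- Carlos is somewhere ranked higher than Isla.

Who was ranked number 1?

With clues 1–2, Isla is ruled out for rank 1.
With clues 1–3, Maeve is ruled out for rank 1.
With clues 1–4, Carlos is ruled out for rank 1.
With clues 1–5, Rosa is ruled out for rank 1.
So rank 1 is Hana.

Hana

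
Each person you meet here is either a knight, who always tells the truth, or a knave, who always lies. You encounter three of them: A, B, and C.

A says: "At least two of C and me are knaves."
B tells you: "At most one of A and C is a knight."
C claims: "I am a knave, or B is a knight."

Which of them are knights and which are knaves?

A: knave, B: knight, C: knight

Consider A. Suppose A is a knight.
Then A's own statement would have to be true, but it can't be — contradiction.
So A is a knave.
With that fixed, B's statement is true, so B is a knight.
With that fixed, C's statement is true, so C is a knight.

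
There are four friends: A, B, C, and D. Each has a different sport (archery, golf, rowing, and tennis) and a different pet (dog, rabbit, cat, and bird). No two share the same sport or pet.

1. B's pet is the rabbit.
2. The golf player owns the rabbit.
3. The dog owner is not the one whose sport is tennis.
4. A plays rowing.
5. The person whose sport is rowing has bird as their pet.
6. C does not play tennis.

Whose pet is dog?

C

Clue 1 rules out B for the one with pet dog.
With clues 1–5, A is impossible for the one with pet dog.
With clues 1–6, D is impossible for the one with pet dog.
That leaves C.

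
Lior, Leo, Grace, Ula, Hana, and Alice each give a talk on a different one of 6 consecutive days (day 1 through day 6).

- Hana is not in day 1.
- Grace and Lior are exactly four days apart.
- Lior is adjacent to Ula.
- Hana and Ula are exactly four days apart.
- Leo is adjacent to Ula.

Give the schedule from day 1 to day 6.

Lior, Ula, Leo, Alice, Grace, Hana

From clue 1: Hana is in {2,3,4,5,6}.
From clues 1–2: Lior is in {1,2,5,6}.
From clues 1–4: Leo is in {3,4}.
From clues 1–5: Lior → day 1, Ula → day 2, Leo → day 3, Alice → day 4, Grace → day 5, Hana → day 6.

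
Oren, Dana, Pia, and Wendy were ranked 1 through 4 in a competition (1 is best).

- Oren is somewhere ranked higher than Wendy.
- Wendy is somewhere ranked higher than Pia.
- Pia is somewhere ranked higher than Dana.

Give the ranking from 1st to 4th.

From clue 1: Oren is in {1,2,3}.
From clues 1–2: Oren is in {1,2}.
From clues 1–3: Oren → rank 1, Wendy → rank 2, Pia → rank 3, Dana → rank 4.

Oren, Wendy, Pia, Dana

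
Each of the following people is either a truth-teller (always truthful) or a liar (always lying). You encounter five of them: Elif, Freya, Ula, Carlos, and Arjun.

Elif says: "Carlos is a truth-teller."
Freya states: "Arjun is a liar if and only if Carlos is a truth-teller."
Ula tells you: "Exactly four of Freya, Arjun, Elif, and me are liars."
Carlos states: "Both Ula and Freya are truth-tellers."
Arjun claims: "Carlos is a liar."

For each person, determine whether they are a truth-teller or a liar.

Consider Elif. Suppose Elif is a truth-teller.
Then no assignment of the remaining roles makes every statement match its speaker's type — contradiction.
So Elif is a liar.
Consider Freya. Suppose Freya is a liar.
Then no assignment of the remaining roles makes every statement match its speaker's type — contradiction.
So Freya is a truth-teller.
With that fixed, Ula's statement is false, so Ula is a liar.
With that fixed, Carlos's statement is false, so Carlos is a liar.
With that fixed, Arjun's statement is true, so Arjun is a truth-teller.

Elif: liar, Freya: truth-teller, Ula: liar, Carlos: liar, Arjun: truth-teller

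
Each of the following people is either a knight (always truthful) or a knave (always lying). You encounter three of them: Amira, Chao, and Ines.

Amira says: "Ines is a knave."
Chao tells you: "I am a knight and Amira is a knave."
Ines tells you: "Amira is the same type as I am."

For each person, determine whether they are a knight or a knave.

Consider Amira. Suppose Amira is a knave.
Then whichever role Ines has, Ines's statement has the wrong truth value — contradiction.
So Amira is a knight.
With that fixed, Chao's statement is false, so Chao is a knave.
Consider Ines. Suppose Ines is a knight.
Then Amira's statement comes out false, contradicting Amira being a knight.
So Ines is a knave.

Amira: knight, Chao: knave, Ines: knave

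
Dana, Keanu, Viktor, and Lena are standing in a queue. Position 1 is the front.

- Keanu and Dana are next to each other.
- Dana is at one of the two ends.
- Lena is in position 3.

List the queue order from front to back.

Dana, Keanu, Lena, Viktor

From clues 1–2: Dana is in {1,4}.
From clues 1–3: Dana → position 1, Keanu → position 2, Lena → position 3, Viktor → position 4.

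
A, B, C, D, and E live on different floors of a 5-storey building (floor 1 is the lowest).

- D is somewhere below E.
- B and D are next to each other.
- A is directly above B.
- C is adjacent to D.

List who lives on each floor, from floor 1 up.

C, D, B, A, E

From clue 1: D is in {1,2,3,4}.
From clues 1–2: E is in {3,4,5}.
From clues 1–3: A is in {3,4}.
From clues 1–4: C → floor 1, D → floor 2, B → floor 3, A → floor 4, E → floor 5.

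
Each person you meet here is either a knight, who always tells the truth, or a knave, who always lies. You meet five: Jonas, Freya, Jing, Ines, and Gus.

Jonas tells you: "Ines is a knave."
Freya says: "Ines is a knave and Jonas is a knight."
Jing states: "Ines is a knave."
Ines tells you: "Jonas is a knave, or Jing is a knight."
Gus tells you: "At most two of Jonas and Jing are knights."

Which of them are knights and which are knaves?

Regardless of anyone's role, Gus's statement is true, so Gus is a knight.
Consider Jonas. Suppose Jonas is a knight.
Then no assignment of the remaining roles makes every statement match its speaker's type — contradiction.
So Jonas is a knave.
With that fixed, Freya's statement is false, so Freya is a knave.
With that fixed, Ines's statement is true, so Ines is a knight.
With that fixed, Jing's statement is false, so Jing is a knave.

Jonas: knave, Freya: knave, Jing: knave, Ines: knight, Gus: knight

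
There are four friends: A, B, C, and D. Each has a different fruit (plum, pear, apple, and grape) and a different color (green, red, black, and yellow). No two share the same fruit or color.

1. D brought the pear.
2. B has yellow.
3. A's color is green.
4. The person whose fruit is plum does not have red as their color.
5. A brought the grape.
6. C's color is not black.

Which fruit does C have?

Clue 1 rules out pear for C's fruit.
With clues 1–5, grape is impossible for C's fruit.
With clues 1–6, plum is impossible for C's fruit.
That leaves apple.

apple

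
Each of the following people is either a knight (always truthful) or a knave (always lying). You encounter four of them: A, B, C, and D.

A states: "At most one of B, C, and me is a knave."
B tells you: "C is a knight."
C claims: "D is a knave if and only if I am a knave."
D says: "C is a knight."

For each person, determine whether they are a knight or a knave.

Consider A. Suppose A is a knave.
Then no assignment of the remaining roles makes every statement match its speaker's type — contradiction.
So A is a knight.
Consider B. Suppose B is a knave.
Then no assignment of the remaining roles makes every statement match its speaker's type — contradiction.
So B is a knight.
Consider C. Suppose C is a knave.
Then B's statement comes out false, contradicting B being a knight.
So C is a knight.
With that fixed, D's statement is true, so D is a knight.

A: knight, B: knight, C: knight, D: knight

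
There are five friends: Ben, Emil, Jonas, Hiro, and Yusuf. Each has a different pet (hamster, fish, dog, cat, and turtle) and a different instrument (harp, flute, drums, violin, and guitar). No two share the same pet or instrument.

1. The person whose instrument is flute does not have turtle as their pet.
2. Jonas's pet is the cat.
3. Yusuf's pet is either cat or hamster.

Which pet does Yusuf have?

With clues 1–2, cat is impossible for Yusuf's pet.
With clues 1–3, dog, fish, and turtle are impossible for Yusuf's pet.
That leaves hamster.

hamster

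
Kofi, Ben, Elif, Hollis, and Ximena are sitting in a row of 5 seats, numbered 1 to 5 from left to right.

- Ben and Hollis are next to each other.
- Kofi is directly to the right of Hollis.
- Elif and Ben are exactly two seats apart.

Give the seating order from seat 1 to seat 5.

From clues 1–2: Kofi is in {3,4,5}.
From clues 1–3: Elif → seat 1, Ximena → seat 2, Ben → seat 3, Hollis → seat 4, Kofi → seat 5.

Elif, Ximena, Ben, Hollis, Kofi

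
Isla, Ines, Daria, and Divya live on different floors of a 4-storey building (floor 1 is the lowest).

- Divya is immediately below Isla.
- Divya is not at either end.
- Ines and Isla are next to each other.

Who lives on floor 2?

With clues 1–2, Isla is ruled out for floor 2.
With clues 1–3, Daria and Ines are ruled out for floor 2.
So floor 2 is Divya.

Divya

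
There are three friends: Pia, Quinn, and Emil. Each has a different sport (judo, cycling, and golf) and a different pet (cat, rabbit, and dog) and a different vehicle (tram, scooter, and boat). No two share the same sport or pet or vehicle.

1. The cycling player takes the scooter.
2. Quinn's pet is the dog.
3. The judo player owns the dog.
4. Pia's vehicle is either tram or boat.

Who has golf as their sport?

Pia

With clues 1–3, Quinn is impossible for the one with sport golf.
With clues 1–4, Emil is impossible for the one with sport golf.
That leaves Pia.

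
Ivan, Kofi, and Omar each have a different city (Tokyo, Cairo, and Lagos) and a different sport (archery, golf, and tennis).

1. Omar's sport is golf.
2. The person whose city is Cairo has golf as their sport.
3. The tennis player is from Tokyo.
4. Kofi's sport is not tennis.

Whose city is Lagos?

With clues 1–2, Omar is impossible for the one with city Lagos.
With clues 1–4, Ivan is impossible for the one with city Lagos.
That leaves Kofi.

Kofi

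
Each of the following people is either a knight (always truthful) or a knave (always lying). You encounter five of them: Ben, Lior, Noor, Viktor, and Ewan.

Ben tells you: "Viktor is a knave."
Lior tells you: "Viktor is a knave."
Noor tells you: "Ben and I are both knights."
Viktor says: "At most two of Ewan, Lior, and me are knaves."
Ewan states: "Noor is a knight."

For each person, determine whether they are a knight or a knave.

Consider Ben. Suppose Ben is a knight.
Then no assignment of the remaining roles makes every statement match its speaker's type — contradiction.
So Ben is a knave.
With that fixed, Noor's statement is false, so Noor is a knave.
With that fixed, Ewan's statement is false, so Ewan is a knave.
Consider Lior. Suppose Lior is a knight.
Then no assignment of the remaining roles makes every statement match its speaker's type — contradiction.
So Lior is a knave.
Consider Viktor. Suppose Viktor is a knave.
Then Ben's statement comes out true, contradicting Ben being a knave.
So Viktor is a knight.

Ben: knave, Lior: knave, Noor: knave, Viktor: knight, Ewan: knave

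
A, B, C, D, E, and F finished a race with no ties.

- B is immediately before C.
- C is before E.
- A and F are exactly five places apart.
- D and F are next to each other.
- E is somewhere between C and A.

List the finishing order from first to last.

From clue 1: B is in {1,2,3,4,5}.
From clues 1–2: B is in {1,2,3,4}.
From clues 1–3: A is in {1,6}.
From clues 1–5: F → place 1, D → place 2, B → place 3, C → place 4, E → place 5, A → place 6.

F, D, B, C, E, A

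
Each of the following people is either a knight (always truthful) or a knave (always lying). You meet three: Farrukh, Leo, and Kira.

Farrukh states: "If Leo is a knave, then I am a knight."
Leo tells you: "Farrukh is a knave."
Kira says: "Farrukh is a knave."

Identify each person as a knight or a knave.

Consider Farrukh. Suppose Farrukh is a knave.
Then no assignment of the remaining roles makes every statement match its speaker's type — contradiction.
So Farrukh is a knight.
With that fixed, Leo's statement is false, so Leo is a knave.
With that fixed, Kira's statement is false, so Kira is a knave.

Farrukh: knight, Leo: knave, Kira: knave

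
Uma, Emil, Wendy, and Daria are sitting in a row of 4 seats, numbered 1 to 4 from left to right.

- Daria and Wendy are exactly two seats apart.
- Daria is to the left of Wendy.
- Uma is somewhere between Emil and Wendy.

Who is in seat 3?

With clues 1–2, Daria is ruled out for seat 3.
With clues 1–3, Emil and Wendy are ruled out for seat 3.
So seat 3 is Uma.

Uma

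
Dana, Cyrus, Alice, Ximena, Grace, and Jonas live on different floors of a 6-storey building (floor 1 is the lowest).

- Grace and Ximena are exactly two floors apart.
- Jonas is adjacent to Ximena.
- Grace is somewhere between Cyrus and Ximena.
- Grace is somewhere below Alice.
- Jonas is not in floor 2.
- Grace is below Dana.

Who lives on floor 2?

Grace

With clues 1–4, Alice is ruled out for floor 2.
With clues 1–5, Jonas is ruled out for floor 2.
With clues 1–6, Cyrus, Dana, and Ximena are ruled out for floor 2.
So floor 2 is Grace.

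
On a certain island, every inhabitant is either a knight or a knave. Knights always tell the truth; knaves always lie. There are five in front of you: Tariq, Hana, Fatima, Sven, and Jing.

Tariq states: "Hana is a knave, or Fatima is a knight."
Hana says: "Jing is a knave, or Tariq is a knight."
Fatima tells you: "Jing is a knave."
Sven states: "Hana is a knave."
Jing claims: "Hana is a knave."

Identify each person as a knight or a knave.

Consider Tariq. Suppose Tariq is a knave.
Then no assignment of the remaining roles makes every statement match its speaker's type — contradiction.
So Tariq is a knight.
With that fixed, Hana's statement is true, so Hana is a knight.
With that fixed, Sven's statement is false, so Sven is a knave.
With that fixed, Jing's statement is false, so Jing is a knave.
With that fixed, Fatima's statement is true, so Fatima is a knight.

Tariq: knight, Hana: knight, Fatima: knight, Sven: knave, Jing: knave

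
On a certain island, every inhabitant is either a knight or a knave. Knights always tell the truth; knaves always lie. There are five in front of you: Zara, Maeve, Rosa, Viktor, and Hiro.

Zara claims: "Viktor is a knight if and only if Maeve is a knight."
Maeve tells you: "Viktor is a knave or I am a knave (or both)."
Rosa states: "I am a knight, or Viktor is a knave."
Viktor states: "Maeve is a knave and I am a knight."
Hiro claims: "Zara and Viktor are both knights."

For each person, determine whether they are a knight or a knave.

Consider Zara. Suppose Zara is a knight.
Then no assignment of the remaining roles makes every statement match its speaker's type — contradiction.
So Zara is a knave.
With that fixed, Hiro's statement is false, so Hiro is a knave.
Consider Maeve. Suppose Maeve is a knave.
Then Maeve's own statement would have to be false, but it can't be — contradiction.
So Maeve is a knight.
With that fixed, Viktor's statement is false, so Viktor is a knave.
With that fixed, Rosa's statement is true, so Rosa is a knight.

Zara: knave, Maeve: knight, Rosa: knight, Viktor: knave, Hiro: knave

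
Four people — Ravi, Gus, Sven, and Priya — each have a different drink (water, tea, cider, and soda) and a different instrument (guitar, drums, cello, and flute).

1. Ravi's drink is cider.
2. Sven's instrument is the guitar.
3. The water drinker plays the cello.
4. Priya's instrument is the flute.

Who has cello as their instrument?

With clues 1–2, Sven is impossible for the one with instrument cello.
With clues 1–3, Ravi is impossible for the one with instrument cello.
With clues 1–4, Priya is impossible for the one with instrument cello.
That leaves Gus.

Gus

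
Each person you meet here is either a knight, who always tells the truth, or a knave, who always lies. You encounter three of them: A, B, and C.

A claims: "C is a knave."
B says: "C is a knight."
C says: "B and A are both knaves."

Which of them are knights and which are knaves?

A: knight, B: knave, C: knave

Consider A. Suppose A is a knave.
Then no assignment of the remaining roles makes every statement match its speaker's type — contradiction.
So A is a knight.
With that fixed, C's statement is false, so C is a knave.
With that fixed, B's statement is false, so B is a knave.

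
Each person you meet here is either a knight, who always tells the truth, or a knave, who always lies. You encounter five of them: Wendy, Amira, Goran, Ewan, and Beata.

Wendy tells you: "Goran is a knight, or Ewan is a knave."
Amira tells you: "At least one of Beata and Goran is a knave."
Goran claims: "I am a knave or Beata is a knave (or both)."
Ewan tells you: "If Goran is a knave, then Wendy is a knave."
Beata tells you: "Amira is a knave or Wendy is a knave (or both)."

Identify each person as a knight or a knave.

Consider Wendy. Suppose Wendy is a knave.
Then no assignment of the remaining roles makes every statement match its speaker's type — contradiction.
So Wendy is a knight.
Consider Amira. Suppose Amira is a knave.
Then no assignment of the remaining roles makes every statement match its speaker's type — contradiction.
So Amira is a knight.
With that fixed, Beata's statement is false, so Beata is a knave.
With that fixed, Goran's statement is true, so Goran is a knight.
With that fixed, Ewan's statement is true, so Ewan is a knight.

Wendy: knight, Amira: knight, Goran: knight, Ewan: knight, Beata: knave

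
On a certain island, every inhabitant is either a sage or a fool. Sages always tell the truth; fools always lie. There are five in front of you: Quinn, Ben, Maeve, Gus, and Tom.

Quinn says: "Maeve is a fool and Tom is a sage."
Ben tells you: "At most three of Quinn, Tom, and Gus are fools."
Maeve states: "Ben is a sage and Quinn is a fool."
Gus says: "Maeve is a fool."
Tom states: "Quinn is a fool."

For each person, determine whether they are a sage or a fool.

Regardless of anyone's role, Ben's statement is true, so Ben is a sage.
Consider Quinn. Suppose Quinn is a sage.
Then no assignment of the remaining roles makes every statement match its speaker's type — contradiction.
So Quinn is a fool.
With that fixed, Maeve's statement is true, so Maeve is a sage.
With that fixed, Gus's statement is false, so Gus is a fool.
With that fixed, Tom's statement is true, so Tom is a sage.

Quinn: fool, Ben: sage, Maeve: sage, Gus: fool, Tom: sage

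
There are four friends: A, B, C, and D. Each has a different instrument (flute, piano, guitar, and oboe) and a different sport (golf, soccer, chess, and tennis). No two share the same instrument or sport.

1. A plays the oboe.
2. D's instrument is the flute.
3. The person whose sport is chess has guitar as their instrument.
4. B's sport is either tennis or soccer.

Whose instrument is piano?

Clue 1 rules out A for the one with instrument piano.
With clues 1–2, D is impossible for the one with instrument piano.
With clues 1–4, C is impossible for the one with instrument piano.
That leaves B.

B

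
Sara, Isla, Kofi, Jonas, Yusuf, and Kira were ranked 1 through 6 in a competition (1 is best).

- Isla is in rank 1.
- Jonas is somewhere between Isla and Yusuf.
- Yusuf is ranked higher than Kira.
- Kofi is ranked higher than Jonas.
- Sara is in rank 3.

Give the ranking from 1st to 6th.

Isla, Kofi, Sara, Jonas, Yusuf, Kira

From clue 1: Isla → rank 1.
From clues 1–2: Jonas is in {2,3,4,5}.
From clues 1–3: Jonas is in {2,3,4}.
From clues 1–4: Kofi is in {2,3}.
From clues 1–5: Kofi → rank 2, Sara → rank 3, Jonas → rank 4, Yusuf → rank 5, Kira → rank 6.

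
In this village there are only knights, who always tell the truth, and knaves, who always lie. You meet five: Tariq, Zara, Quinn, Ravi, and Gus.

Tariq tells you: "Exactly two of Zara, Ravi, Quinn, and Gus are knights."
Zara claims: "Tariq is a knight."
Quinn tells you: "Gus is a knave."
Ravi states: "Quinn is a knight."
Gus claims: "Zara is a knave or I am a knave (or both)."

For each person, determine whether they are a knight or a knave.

Consider Tariq. Suppose Tariq is a knight.
Then no assignment of the remaining roles makes every statement match its speaker's type — contradiction.
So Tariq is a knave.
With that fixed, Zara's statement is false, so Zara is a knave.
With that fixed, Gus's statement is true, so Gus is a knight.
With that fixed, Quinn's statement is false, so Quinn is a knave.
With that fixed, Ravi's statement is false, so Ravi is a knave.

Tariq: knave, Zara: knave, Quinn: knave, Ravi: knave, Gus: knight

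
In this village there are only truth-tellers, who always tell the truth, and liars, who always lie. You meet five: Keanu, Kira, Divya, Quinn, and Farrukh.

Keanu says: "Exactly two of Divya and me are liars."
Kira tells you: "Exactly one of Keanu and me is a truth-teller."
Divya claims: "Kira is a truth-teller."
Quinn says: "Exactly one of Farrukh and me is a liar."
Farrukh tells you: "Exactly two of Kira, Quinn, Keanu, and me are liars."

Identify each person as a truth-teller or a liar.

Consider Keanu. Suppose Keanu is a truth-teller.
Then Keanu's own statement would have to be true, but it can't be — contradiction.
So Keanu is a liar.
Consider Kira. Suppose Kira is a liar.
Then no assignment of the remaining roles makes every statement match its speaker's type — contradiction.
So Kira is a truth-teller.
With that fixed, Divya's statement is true, so Divya is a truth-teller.
Consider Quinn. Suppose Quinn is a truth-teller.
Then whichever role Farrukh has, Farrukh's statement has the wrong truth value — contradiction.
So Quinn is a liar.
Consider Farrukh. Suppose Farrukh is a truth-teller.
Then Quinn's statement comes out true, contradicting Quinn being a liar.
So Farrukh is a liar.

Keanu: liar, Kira: truth-teller, Divya: truth-teller, Quinn: liar, Farrukh: liar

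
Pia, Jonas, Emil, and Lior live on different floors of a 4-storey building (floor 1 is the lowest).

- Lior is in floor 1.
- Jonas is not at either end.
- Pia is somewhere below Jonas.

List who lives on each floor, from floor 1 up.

From clue 1: Lior → floor 1.
From clues 1–2: Jonas is in {2,3}.
From clues 1–3: Pia → floor 2, Jonas → floor 3, Emil → floor 4.

Lior, Pia, Jonas, Emil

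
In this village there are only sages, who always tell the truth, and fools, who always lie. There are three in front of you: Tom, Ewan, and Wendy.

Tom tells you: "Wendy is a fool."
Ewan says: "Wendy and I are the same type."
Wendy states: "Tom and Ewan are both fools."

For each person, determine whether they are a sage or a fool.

Consider Tom. Suppose Tom is a sage.
Then no assignment of the remaining roles makes every statement match its speaker's type — contradiction.
So Tom is a fool.
Consider Ewan. Suppose Ewan is a sage.
Then no assignment of the remaining roles makes every statement match its speaker's type — contradiction.
So Ewan is a fool.
With that fixed, Wendy's statement is true, so Wendy is a sage.

Tom: fool, Ewan: fool, Wendy: sage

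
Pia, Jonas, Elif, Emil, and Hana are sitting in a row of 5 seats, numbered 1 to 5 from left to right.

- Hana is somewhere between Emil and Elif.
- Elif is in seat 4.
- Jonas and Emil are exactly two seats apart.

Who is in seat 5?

With clue 1, Hana is ruled out for seat 5.
With clues 1–2, Elif and Emil are ruled out for seat 5.
With clues 1–3, Jonas is ruled out for seat 5.
So seat 5 is Pia.

Pia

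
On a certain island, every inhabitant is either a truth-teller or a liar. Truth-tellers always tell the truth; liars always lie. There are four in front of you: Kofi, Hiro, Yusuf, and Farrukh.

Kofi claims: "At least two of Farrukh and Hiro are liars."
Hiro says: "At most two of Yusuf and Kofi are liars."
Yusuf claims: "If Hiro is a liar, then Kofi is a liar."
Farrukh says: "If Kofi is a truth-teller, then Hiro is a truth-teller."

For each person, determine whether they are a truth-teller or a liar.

Kofi: liar, Hiro: truth-teller, Yusuf: truth-teller, Farrukh: truth-teller

Regardless of anyone's role, Hiro's statement is true, so Hiro is a truth-teller.
With that fixed, Yusuf's statement is true, so Yusuf is a truth-teller.
With that fixed, Farrukh's statement is true, so Farrukh is a truth-teller.
With that fixed, Kofi's statement is false, so Kofi is a liar.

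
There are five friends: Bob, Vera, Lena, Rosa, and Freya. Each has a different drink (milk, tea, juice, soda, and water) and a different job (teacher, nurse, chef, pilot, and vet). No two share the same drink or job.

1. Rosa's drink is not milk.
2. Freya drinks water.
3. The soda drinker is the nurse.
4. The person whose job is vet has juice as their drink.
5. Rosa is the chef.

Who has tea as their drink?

With clues 1–2, Freya is impossible for the one with drink tea.
With clues 1–5, Bob, Lena, and Vera are impossible for the one with drink tea.
That leaves Rosa.

Rosa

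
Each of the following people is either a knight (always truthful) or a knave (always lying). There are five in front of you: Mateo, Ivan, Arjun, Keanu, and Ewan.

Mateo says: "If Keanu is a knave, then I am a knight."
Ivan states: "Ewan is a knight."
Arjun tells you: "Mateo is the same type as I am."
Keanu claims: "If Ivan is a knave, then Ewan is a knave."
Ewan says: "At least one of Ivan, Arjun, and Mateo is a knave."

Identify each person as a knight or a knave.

Consider Mateo. Suppose Mateo is a knave.
Then whichever role Arjun has, Arjun's statement has the wrong truth value — contradiction.
So Mateo is a knight.
Consider Ivan. Suppose Ivan is a knave.
Then no assignment of the remaining roles makes every statement match its speaker's type — contradiction.
So Ivan is a knight.
With that fixed, Keanu's statement is true, so Keanu is a knight.
Consider Arjun. Suppose Arjun is a knight.
Then no assignment of the remaining roles makes every statement match its speaker's type — contradiction.
So Arjun is a knave.
With that fixed, Ewan's statement is true, so Ewan is a knight.

Mateo: knight, Ivan: knight, Arjun: knave, Keanu: knight, Ewan: knight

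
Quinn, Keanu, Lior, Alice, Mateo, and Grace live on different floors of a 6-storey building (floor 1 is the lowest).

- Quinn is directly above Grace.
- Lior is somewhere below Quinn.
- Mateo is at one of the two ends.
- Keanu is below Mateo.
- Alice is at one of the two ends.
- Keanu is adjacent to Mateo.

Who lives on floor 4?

With clues 1–3, Mateo is ruled out for floor 4.
With clues 1–4, Lior is ruled out for floor 4.
With clues 1–5, Alice and Keanu are ruled out for floor 4.
With clues 1–6, Grace is ruled out for floor 4.
So floor 4 is Quinn.

Quinn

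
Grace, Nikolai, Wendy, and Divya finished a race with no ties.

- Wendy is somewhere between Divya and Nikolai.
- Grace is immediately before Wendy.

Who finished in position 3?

Wendy

With clues 1–2, Divya, Grace, and Nikolai are ruled out for place 3.
So place 3 is Wendy.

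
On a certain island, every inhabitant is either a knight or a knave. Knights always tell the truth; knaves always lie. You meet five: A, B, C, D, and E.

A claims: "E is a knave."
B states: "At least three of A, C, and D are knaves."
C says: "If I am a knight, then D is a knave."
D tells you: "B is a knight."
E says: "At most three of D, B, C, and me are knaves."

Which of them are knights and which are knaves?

A: knave, B: knave, C: knight, D: knave, E: knight

Consider A. Suppose A is a knight.
Then no assignment of the remaining roles makes every statement match its speaker's type — contradiction.
So A is a knave.
Consider B. Suppose B is a knight.
Then no assignment of the remaining roles makes every statement match its speaker's type — contradiction.
So B is a knave.
With that fixed, D's statement is false, so D is a knave.
With that fixed, C's statement is true, so C is a knight.
With that fixed, E's statement is true, so E is a knight.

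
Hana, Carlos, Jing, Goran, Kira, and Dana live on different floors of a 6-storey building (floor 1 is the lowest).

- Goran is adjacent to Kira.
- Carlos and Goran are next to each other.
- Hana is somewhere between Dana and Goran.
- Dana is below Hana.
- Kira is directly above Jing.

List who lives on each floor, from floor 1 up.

Dana, Hana, Jing, Kira, Goran, Carlos

From clues 1–2: Goran is in {2,3,4,5}.
From clues 1–3: Hana is in {2,3,4,5}.
From clues 1–4: Hana is in {2,3}.
From clues 1–5: Dana → floor 1, Hana → floor 2, Jing → floor 3, Kira → floor 4, Goran → floor 5, Carlos → floor 6.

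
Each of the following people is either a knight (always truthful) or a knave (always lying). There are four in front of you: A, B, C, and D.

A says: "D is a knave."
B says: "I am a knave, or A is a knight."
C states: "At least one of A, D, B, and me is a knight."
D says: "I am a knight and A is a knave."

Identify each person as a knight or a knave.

A: knight, B: knight, C: knight, D: knave

Consider A. Suppose A is a knave.
Then whichever role B has, B's statement has the wrong truth value — contradiction.
So A is a knight.
With that fixed, B's statement is true, so B is a knight.
With that fixed, C's statement is true, so C is a knight.
With that fixed, D's statement is false, so D is a knave.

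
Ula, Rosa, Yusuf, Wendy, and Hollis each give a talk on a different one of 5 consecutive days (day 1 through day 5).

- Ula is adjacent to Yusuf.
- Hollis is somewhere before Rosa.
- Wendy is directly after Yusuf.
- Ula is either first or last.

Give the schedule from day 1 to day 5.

From clues 1–2: Rosa is in {2,3,4,5}.
From clues 1–3: Rosa is in {2,5}.
From clues 1–4: Ula → day 1, Yusuf → day 2, Wendy → day 3, Hollis → day 4, Rosa → day 5.

Ula, Yusuf, Wendy, Hollis, Rosa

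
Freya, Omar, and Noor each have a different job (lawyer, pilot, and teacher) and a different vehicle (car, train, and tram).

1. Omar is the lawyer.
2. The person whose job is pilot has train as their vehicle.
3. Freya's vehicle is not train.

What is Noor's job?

Clue 1 rules out lawyer for Noor's job.
With clues 1–3, teacher is impossible for Noor's job.
That leaves pilot.

pilot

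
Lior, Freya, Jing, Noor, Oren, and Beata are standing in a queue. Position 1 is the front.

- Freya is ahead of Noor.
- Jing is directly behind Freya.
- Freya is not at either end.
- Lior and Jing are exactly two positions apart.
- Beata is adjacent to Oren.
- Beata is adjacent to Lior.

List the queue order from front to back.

From clue 1: Freya is in {1,2,3,4,5}.
From clues 1–2: Freya is in {1,2,3,4}.
From clues 1–3: Freya is in {2,3,4}.
From clues 1–5: Lior is in {1,3,6}.
From clues 1–6: Oren → position 1, Beata → position 2, Lior → position 3, Freya → position 4, Jing → position 5, Noor → position 6.

Oren, Beata, Lior, Freya, Jing, Noor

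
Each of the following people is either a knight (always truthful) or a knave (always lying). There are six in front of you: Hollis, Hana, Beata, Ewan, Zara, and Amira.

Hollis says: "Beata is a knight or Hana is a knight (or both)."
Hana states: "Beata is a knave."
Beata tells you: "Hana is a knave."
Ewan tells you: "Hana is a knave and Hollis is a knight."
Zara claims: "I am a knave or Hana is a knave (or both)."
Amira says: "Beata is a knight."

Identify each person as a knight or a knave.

Hollis: knight, Hana: knave, Beata: knight, Ewan: knight, Zara: knight, Amira: knight

Consider Hollis. Suppose Hollis is a knave.
Then no assignment of the remaining roles makes every statement match its speaker's type — contradiction.
So Hollis is a knight.
Consider Hana. Suppose Hana is a knight.
Then whichever role Zara has, Zara's statement has the wrong truth value — contradiction.
So Hana is a knave.
With that fixed, Beata's statement is true, so Beata is a knight.
With that fixed, Ewan's statement is true, so Ewan is a knight.
With that fixed, Zara's statement is true, so Zara is a knight.
With that fixed, Amira's statement is true, so Amira is a knight.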